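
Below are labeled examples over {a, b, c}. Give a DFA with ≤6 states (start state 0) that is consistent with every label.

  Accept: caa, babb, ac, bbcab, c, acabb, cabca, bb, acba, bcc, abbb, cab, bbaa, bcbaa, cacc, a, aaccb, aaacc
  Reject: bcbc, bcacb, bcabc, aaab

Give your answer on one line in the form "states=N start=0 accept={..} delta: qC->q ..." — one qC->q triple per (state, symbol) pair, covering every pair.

Grow the machine one transition at a time. Run the examples from 0; the earliest place one falls off (shortest prefix, ties alphabetical) gets sent to the lowest-numbered state that keeps every Accept/Reject pair distinguishable — a pair clashes when both reach the same state with identical unread suffix — and to a fresh state only if none does.
a: 0a undefined. 0a->0: ok.
b: 0b undefined. 0b->0: no, babb/aaab meet in 0. Open state 1: 0b->1.
c: 0c undefined. 0c->0: no, cab/aaab meet in 1. 0c->1: no, ac/aaab meet in 1. Open state 2: 0c->2.
ba: 1a undefined. 1a->0: ok.
bb: 1b undefined. 1b->0: no, abbb/aaab meet in 1. 1b->1: no, babb/aaab meet in 1. 1b->2: ok.
bc: 1c undefined. 1c->0: no, abbb/bcacb meet in 2 with "b" left. 1c->1: no, bcc/bcabc meet in 1. 1c->2: ok.
ca: 2a undefined. 2a->0: no, babb/bcabc meet in 2. 2a->1: no, acabb/bcacb meet in 2 with "b" left. 2a->2: no, aaccb/bcacb meet in 2 with "cb" left. Open state 3: 2a->3.
acb: 2b undefined. 2b->0: no, babb/bcbc meet in 2. 2b->1: no, babb/bcbc meet in 2. 2b->2: no, bcc/bcbc meet in 2 with "c" left. 2b->3: ok.
bbc: 2c undefined. 2c->0: no, bbcab/aaab meet in 1. 2c->1: no, bbcab/aaab meet in 1. 2c->2: ok.
caa: 3a undefined. 3a->0: ok.
cab: 3b undefined. 3b->0: no, babb/bcabc meet in 2. 3b->1: no, babb/bcabc meet in 2. 3b->2: no, babb/bcabc meet in 2. 3b->3: ok.
cac: 3c undefined. 3c->0: no, caa/bcbc meet in 0. 3c->1: no, babb/bcacb meet in 2. 3c->2: no, babb/bcbc meet in 2. 3c->3: no, bbcab/bcbc meet in 3. Open state 4: 3c->4.
cacc: 4c undefined. 4c->0: ok.
bcacb: 4b undefined. 4b->0: no, caa/bcacb meet in 0. 4b->1: ok.
cabca: 4a undefined. 4a->0: ok.
All examples now run through 5 states with every (state, symbol) defined. Accept strings end in {0,2,3}, Reject strings end in {1,4}; accept={0,2,3}.

states=5 start=0 accept={0,2,3} delta: 0a->0 0b->1 0c->2 1a->0 1b->2 1c->2 2a->3 2b->3 2c->2 3a->0 3b->3 3c->4 4a->0 4b->1 4c->0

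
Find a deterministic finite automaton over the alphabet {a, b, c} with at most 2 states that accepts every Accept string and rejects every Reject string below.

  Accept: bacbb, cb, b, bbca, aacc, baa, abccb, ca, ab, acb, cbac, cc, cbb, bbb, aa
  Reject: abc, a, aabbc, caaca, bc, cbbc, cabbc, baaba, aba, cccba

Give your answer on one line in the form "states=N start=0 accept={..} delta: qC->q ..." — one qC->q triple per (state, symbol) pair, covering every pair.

states=2 start=0 accept={0} delta: 0a->1 0b->0 0c->1 1a->0 1b->0 1c->0

Grow the machine one transition at a time. Run the examples from 0; the earliest place one falls off (shortest prefix, ties alphabetical) gets sent to the lowest-numbered state that keeps every Accept/Reject pair distinguishable — a pair clashes when both reach the same state with identical unread suffix — and to a fresh state only if none does.
a: 0a undefined. 0a->0: no, aa/a meet in 0. Open state 1: 0a->1.
b: 0b undefined. 0b->0: ok.
c: 0c undefined. 0c->0: no, cb/bc meet in 0. 0c->1: ok.
aa: 1a undefined. 1a->0: ok.
ab: 1b undefined. 1b->0: ok.
ac: 1c undefined. 1c->0: ok.
All examples now run through 2 states with every (state, symbol) defined. Accept strings end in {0}, Reject strings end in {1}; accept={0}.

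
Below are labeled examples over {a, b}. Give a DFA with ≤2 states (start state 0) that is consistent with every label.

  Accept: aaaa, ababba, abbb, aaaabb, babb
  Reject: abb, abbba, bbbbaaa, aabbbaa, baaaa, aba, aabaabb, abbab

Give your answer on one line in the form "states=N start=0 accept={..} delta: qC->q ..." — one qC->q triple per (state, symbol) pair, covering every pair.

states=2 start=0 accept={0} delta: 0a->1 0b->1 1a->0 1b->0

Fold the examples into a partial DFA from state 0: repeatedly fix the first undefined (state, symbol) met by the shortest-then-alphabetical prefix, trying targets in increasing order and rejecting any under which an Accept and a Reject string meet in one state with the same remainder; add a state when all current targets are rejected. Accepting states are where Accept strings end.
a: 0a undefined. 0a->0: no, aaaabb/abb meet in 0 with "bb" left. Open state 1: 0a->1.
b: 0b undefined. 0b->0: no, aaaa/baaaa meet in 1 with "aaa" left. 0b->1: ok.
aa: 1a undefined. 1a->0: ok.
ab: 1b undefined. 1b->0: ok.
All examples now run through 2 states with every (state, symbol) defined. Accept strings end in {0}, Reject strings end in {1}; accept={0}.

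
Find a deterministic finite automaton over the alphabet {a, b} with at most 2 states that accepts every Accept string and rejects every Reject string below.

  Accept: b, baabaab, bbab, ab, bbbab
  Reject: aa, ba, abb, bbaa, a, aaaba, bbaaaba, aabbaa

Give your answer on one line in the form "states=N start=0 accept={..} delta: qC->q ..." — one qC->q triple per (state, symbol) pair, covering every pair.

states=2 start=0 accept={1} delta: 0a->0 0b->1 1a->0 1b->0

State merging on the prefix tree: take the shortest (then alphabetical) example prefix whose next move is undefined and point that move at state 0, else 1, else 2, ...; a target is out if some Accept/Reject pair would then sit in one state with the same input left (inseparable). If every existing state is out, open a new one.
a: 0a undefined. 0a->0: ok.
b: 0b undefined. 0b->0: no, b/aa meet in 0. Open state 1: 0b->1.
ba: 1a undefined. 1a->0: ok.
bb: 1b undefined. 1b->0: ok.
All examples now run through 2 states with every (state, symbol) defined. Accept strings end in {1}, Reject strings end in {0}; accept={1}.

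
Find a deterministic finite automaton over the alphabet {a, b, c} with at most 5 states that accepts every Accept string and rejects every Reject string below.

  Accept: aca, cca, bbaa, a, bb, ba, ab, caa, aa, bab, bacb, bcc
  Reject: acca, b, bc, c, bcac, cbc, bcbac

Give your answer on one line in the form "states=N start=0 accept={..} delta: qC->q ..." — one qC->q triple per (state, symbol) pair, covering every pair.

State merging on the prefix tree: take the shortest (then alphabetical) example prefix whose next move is undefined and point that move at state 0, else 1, else 2, ...; a target is out if some Accept/Reject pair would then sit in one state with the same input left (inseparable). If every existing state is out, open a new one.
a: 0a undefined. 0a->0: no, cca/acca meet in 0 with "cca" left. Open state 1: 0a->1.
b: 0b undefined. 0b->0: no, bb/b meet in 0. 0b->1: no, a/b meet in 1. Open state 2: 0b->2.
c: 0c undefined. 0c->0: ok.
aa: 1a undefined. 1a->0: no, caa/c meet in 0. 1a->1: ok.
ab: 1b undefined. 1b->0: no, ab/c meet in 0. 1b->1: ok.
ac: 1c undefined. 1c->0: no, aca/acca meet in 1. 1c->1: no, aca/acca meet in 1. 1c->2: ok.
ba: 2a undefined. 2a->0: no, aca/c meet in 0. 2a->1: ok.
bb: 2b undefined. 2b->0: no, bb/c meet in 0. 2b->1: ok.
bc: 2c undefined. 2c->0: no, aca/acca meet in 1. 2c->1: no, aca/acca meet in 1. 2c->2: no, aca/acca meet in 1. Open state 3: 2c->3.
bca: 3a undefined. 3a->0: ok.
bcb: 3b undefined. 3b->0: ok.
bcc: 3c undefined. 3c->0: no, bcc/acca meet in 0. 3c->1: ok.
All examples now run through 4 states with every (state, symbol) defined. Accept strings end in {1}, Reject strings end in {0,2,3}; accept={1}.

states=4 start=0 accept={1} delta: 0a->1 0b->2 0c->0 1a->1 1b->1 1c->2 2a->1 2b->1 2c->3 3a->0 3b->0 3c->1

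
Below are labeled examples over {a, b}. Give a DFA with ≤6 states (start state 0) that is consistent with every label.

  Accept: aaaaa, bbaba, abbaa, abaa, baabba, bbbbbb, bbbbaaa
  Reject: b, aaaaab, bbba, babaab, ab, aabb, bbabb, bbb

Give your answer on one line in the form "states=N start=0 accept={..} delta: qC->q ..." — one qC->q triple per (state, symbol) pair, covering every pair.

Fold the examples into a partial DFA from state 0: repeatedly fix the first undefined (state, symbol) met by the shortest-then-alphabetical prefix, trying targets in increasing order and rejecting any under which an Accept and a Reject string meet in one state with the same remainder; add a state when all current targets are rejected. Accepting states are where Accept strings end.
a: 0a undefined. 0a->0: ok.
b: 0b undefined. 0b->0: no, aaaaa/b meet in 0. Open state 1: 0b->1.
ba: 1a undefined. 1a->0: ok.
bb: 1b undefined. 1b->0: no, aaaaa/bbba meet in 0. 1b->1: no, aaaaa/bbba meet in 0. Open state 2: 1b->2.
bba: 2a undefined. 2a->0: ok.
bbb: 2b undefined. 2b->0: no, aaaaa/bbba meet in 0. 2b->1: no, aaaaa/bbba meet in 0. 2b->2: no, aaaaa/bbba meet in 0. Open state 3: 2b->3.
bbba: 3a undefined. 3a->0: no, aaaaa/bbba meet in 0. 3a->1: ok.
bbbb: 3b undefined. 3b->0: no, bbbbbb/aabb meet in 2. 3b->1: no, bbbbbb/bbb meet in 3. 3b->2: no, bbbbbb/aabb meet in 2. 3b->3: no, bbbbbb/bbb meet in 3. Open state 4: 3b->4.
bbbba: 4a undefined. 4a->0: ok.
bbbbb: 4b undefined. 4b->0: no, bbbbbb/b meet in 1. 4b->1: no, bbbbbb/aabb meet in 2. 4b->2: no, bbbbbb/bbb meet in 3. 4b->3: ok.
All examples now run through 5 states with every (state, symbol) defined. Accept strings end in {0,4}, Reject strings end in {1,2,3}; accept={0,4}.

states=5 start=0 accept={0,4} delta: 0a->0 0b->1 1a->0 1b->2 2a->0 2b->3 3a->1 3b->4 4a->0 4b->3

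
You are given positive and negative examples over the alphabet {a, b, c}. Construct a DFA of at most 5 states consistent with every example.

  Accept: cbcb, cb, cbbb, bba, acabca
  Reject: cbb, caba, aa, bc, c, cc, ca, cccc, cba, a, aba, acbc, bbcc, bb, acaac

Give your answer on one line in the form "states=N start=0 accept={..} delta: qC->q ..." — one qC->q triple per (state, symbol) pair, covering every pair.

states=3 start=0 accept={1} delta: 0a->0 0b->1 0c->0 1a->0 1b->2 1c->2 2a->1 2b->1 2c->0

Fold the examples into a partial DFA from state 0: repeatedly fix the first undefined (state, symbol) met by the shortest-then-alphabetical prefix, trying targets in increasing order and rejecting any under which an Accept and a Reject string meet in one state with the same remainder; add a state when all current targets are rejected. Accepting states are where Accept strings end.
a: 0a undefined. 0a->0: ok.
b: 0b undefined. 0b->0: no, bba/aa meet in 0. Open state 1: 0b->1.
c: 0c undefined. 0c->0: ok.
bb: 1b undefined. 1b->0: no, bba/cbb meet in 0. 1b->1: no, cb/cbb meet in 1. Open state 2: 1b->2.
bc: 1c undefined. 1c->0: no, acabca/aa meet in 0. 1c->1: no, cbcb/cbb meet in 2. 1c->2: ok.
aba: 1a undefined. 1a->0: ok.
bba: 2a undefined. 2a->0: no, bba/caba meet in 0. 2a->1: ok.
bbc: 2c undefined. 2c->0: ok.
cbbb: 2b undefined. 2b->0: no, cbcb/caba meet in 0. 2b->1: ok.
All examples now run through 3 states with every (state, symbol) defined. Accept strings end in {1}, Reject strings end in {0,2}; accept={1}.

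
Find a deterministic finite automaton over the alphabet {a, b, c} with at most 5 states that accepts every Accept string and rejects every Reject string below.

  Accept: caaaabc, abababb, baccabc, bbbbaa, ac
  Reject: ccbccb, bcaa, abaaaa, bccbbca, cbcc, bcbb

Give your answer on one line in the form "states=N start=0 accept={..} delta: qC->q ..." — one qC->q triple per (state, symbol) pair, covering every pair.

states=4 start=0 accept={0,2} delta: 0a->0 0b->1 0c->0 1a->1 1b->0 1c->2 2a->1 2b->0 2c->3 3a->0 3b->3 3c->1

Grow the machine one transition at a time. Run the examples from 0; the earliest place one falls off (shortest prefix, ties alphabetical) gets sent to the lowest-numbered state that keeps every Accept/Reject pair distinguishable — a pair clashes when both reach the same state with identical unread suffix — and to a fresh state only if none does.
a: 0a undefined. 0a->0: ok.
b: 0b undefined. 0b->0: no, abababb/abaaaa meet in 0. Open state 1: 0b->1.
c: 0c undefined. 0c->0: ok.
ba: 1a undefined. 1a->0: no, ac/abaaaa meet in 0. 1a->1: ok.
bb: 1b undefined. 1b->0: ok.
bc: 1c undefined. 1c->0: no, caaaabc/bcaa meet in 0. 1c->1: no, caaaabc/bcaa meet in 1. Open state 2: 1c->2.
bca: 2a undefined. 2a->0: no, abababb/bcaa meet in 0. 2a->1: ok.
bcb: 2b undefined. 2b->0: ok.
bcc: 2c undefined. 2c->0: no, abababb/bccbbca meet in 0. 2c->1: no, abababb/ccbccb meet in 0. 2c->2: no, caaaabc/cbcc meet in 2. Open state 3: 2c->3.
bccb: 3b undefined. 3b->0: no, abababb/ccbccb meet in 0. 3b->1: no, abababb/bccbbca meet in 0. 3b->2: no, caaaabc/ccbccb meet in 2. 3b->3: ok.
bacca: 3a undefined. 3a->0: ok.
bccbbc: 3c undefined. 3c->0: no, abababb/bccbbca meet in 0. 3c->1: ok.
All examples now run through 4 states with every (state, symbol) defined. Accept strings end in {0,2}, Reject strings end in {1,3}; accept={0,2}.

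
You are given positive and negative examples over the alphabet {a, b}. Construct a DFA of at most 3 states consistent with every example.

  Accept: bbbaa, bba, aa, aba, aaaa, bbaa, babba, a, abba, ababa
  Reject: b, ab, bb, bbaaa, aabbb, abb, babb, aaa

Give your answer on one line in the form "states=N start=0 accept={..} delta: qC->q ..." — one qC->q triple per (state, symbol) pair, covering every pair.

states=3 start=0 accept={1,2} delta: 0a->1 0b->0 1a->2 1b->0 2a->0 2b->0

State merging on the prefix tree: take the shortest (then alphabetical) example prefix whose next move is undefined and point that move at state 0, else 1, else 2, ...; a target is out if some Accept/Reject pair would then sit in one state with the same input left (inseparable). If every existing state is out, open a new one.
a: 0a undefined. 0a->0: no, aa/aaa meet in 0. Open state 1: 0a->1.
b: 0b undefined. 0b->0: ok.
aa: 1a undefined. 1a->0: no, bbbaa/b meet in 0. 1a->1: no, bbbaa/bbaaa meet in 1. Open state 2: 1a->2.
ab: 1b undefined. 1b->0: ok.
aaa: 2a undefined. 2a->0: ok.
aab: 2b undefined. 2b->0: ok.
All examples now run through 3 states with every (state, symbol) defined. Accept strings end in {1,2}, Reject strings end in {0}; accept={1,2}.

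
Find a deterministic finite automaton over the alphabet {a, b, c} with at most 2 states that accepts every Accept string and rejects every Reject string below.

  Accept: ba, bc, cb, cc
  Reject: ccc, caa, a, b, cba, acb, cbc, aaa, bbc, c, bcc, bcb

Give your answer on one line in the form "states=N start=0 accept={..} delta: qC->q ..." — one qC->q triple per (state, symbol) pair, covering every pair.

Grow the machine one transition at a time. Run the examples from 0; the earliest place one falls off (shortest prefix, ties alphabetical) gets sent to the lowest-numbered state that keeps every Accept/Reject pair distinguishable — a pair clashes when both reach the same state with identical unread suffix — and to a fresh state only if none does.
a: 0a undefined. 0a->0: no, cb/acb meet in 0 with "cb" left. Open state 1: 0a->1.
b: 0b undefined. 0b->0: no, ba/a meet in 1. 0b->1: ok.
c: 0c undefined. 0c->0: no, ba/caa meet in 1 with "a" left. 0c->1: ok.
aa: 1a undefined. 1a->0: ok.
ac: 1c undefined. 1c->0: ok.
bb: 1b undefined. 1b->0: ok.
All examples now run through 2 states with every (state, symbol) defined. Accept strings end in {0}, Reject strings end in {1}; accept={0}.

states=2 start=0 accept={0} delta: 0a->1 0b->1 0c->1 1a->0 1b->0 1c->0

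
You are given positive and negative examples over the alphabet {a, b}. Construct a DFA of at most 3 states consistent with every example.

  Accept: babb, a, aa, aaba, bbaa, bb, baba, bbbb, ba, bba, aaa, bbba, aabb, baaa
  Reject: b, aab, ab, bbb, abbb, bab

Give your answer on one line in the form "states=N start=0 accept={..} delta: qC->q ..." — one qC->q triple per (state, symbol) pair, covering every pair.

states=2 start=0 accept={0} delta: 0a->0 0b->1 1a->0 1b->0

Fold the examples into a partial DFA from state 0: repeatedly fix the first undefined (state, symbol) met by the shortest-then-alphabetical prefix, trying targets in increasing order and rejecting any under which an Accept and a Reject string meet in one state with the same remainder; add a state when all current targets are rejected. Accepting states are where Accept strings end.
a: 0a undefined. 0a->0: ok.
b: 0b undefined. 0b->0: no, babb/b meet in 0. Open state 1: 0b->1.
ba: 1a undefined. 1a->0: ok.
bb: 1b undefined. 1b->0: ok.
All examples now run through 2 states with every (state, symbol) defined. Accept strings end in {0}, Reject strings end in {1}; accept={0}.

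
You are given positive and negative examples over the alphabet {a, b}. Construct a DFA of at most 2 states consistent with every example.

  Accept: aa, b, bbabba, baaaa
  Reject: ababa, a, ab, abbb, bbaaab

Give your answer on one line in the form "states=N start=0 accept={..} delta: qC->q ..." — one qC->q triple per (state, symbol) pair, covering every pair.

Fold the examples into a partial DFA from state 0: repeatedly fix the first undefined (state, symbol) met by the shortest-then-alphabetical prefix, trying targets in increasing order and rejecting any under which an Accept and a Reject string meet in one state with the same remainder; add a state when all current targets are rejected. Accepting states are where Accept strings end.
a: 0a undefined. 0a->0: no, aa/a meet in 0. Open state 1: 0a->1.
b: 0b undefined. 0b->0: ok.
aa: 1a undefined. 1a->0: ok.
ab: 1b undefined. 1b->0: no, aa/ab meet in 0. 1b->1: ok.
All examples now run through 2 states with every (state, symbol) defined. Accept strings end in {0}, Reject strings end in {1}; accept={0}.

states=2 start=0 accept={0} delta: 0a->1 0b->0 1a->0 1b->1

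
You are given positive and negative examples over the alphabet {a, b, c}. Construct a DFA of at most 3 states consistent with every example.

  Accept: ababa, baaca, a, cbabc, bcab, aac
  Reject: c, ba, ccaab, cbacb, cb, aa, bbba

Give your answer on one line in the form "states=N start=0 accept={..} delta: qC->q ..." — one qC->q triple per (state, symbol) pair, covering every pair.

states=3 start=0 accept={0,1} delta: 0a->1 0b->1 0c->2 1a->2 1b->0 1c->0 2a->0 2b->2 2c->0

State merging on the prefix tree: take the shortest (then alphabetical) example prefix whose next move is undefined and point that move at state 0, else 1, else 2, ...; a target is out if some Accept/Reject pair would then sit in one state with the same input left (inseparable). If every existing state is out, open a new one.
a: 0a undefined. 0a->0: no, a/aa meet in 0. Open state 1: 0a->1.
b: 0b undefined. 0b->0: no, a/ba meet in 1. 0b->1: ok.
c: 0c undefined. 0c->0: no, a/cb meet in 1. 0c->1: no, a/c meet in 1. Open state 2: 0c->2.
aa: 1a undefined. 1a->0: no, aac/c meet in 2. 1a->1: no, a/ba meet in 1. 1a->2: ok.
ab: 1b undefined. 1b->0: ok.
bc: 1c undefined. 1c->0: ok.
cb: 2b undefined. 2b->0: no, ababa/cbacb meet in 1. 2b->1: no, ababa/cb meet in 1. 2b->2: ok.
cc: 2c undefined. 2c->0: ok.
baa: 2a undefined. 2a->0: ok.
All examples now run through 3 states with every (state, symbol) defined. Accept strings end in {0,1}, Reject strings end in {2}; accept={0,1}.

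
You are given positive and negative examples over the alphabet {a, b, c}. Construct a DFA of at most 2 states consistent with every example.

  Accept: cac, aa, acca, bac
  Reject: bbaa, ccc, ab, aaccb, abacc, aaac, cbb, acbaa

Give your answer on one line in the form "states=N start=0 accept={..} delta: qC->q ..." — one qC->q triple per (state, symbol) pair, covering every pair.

states=2 start=0 accept={0} delta: 0a->0 0b->1 0c->1 1a->1 1b->1 1c->0

Grow the machine one transition at a time. Run the examples from 0; the earliest place one falls off (shortest prefix, ties alphabetical) gets sent to the lowest-numbered state that keeps every Accept/Reject pair distinguishable — a pair clashes when both reach the same state with identical unread suffix — and to a fresh state only if none does.
a: 0a undefined. 0a->0: ok.
b: 0b undefined. 0b->0: no, aa/bbaa meet in 0. Open state 1: 0b->1.
c: 0c undefined. 0c->0: no, cac/ccc meet in 0. 0c->1: ok.
ba: 1a undefined. 1a->0: no, cac/ab meet in 1. 1a->1: ok.
bb: 1b undefined. 1b->0: no, aa/bbaa meet in 0. 1b->1: ok.
cc: 1c undefined. 1c->0: ok.
All examples now run through 2 states with every (state, symbol) defined. Accept strings end in {0}, Reject strings end in {1}; accept={0}.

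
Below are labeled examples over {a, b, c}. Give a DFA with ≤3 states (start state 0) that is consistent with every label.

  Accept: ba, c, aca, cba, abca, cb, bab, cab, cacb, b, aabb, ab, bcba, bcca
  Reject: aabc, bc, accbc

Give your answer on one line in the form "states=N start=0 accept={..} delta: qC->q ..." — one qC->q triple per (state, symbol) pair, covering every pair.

State merging on the prefix tree: take the shortest (then alphabetical) example prefix whose next move is undefined and point that move at state 0, else 1, else 2, ...; a target is out if some Accept/Reject pair would then sit in one state with the same input left (inseparable). If every existing state is out, open a new one.
a: 0a undefined. 0a->0: ok.
b: 0b undefined. 0b->0: no, c/aabc meet in 0 with "c" left. Open state 1: 0b->1.
c: 0c undefined. 0c->0: ok.
ba: 1a undefined. 1a->0: ok.
bc: 1c undefined. 1c->0: no, ba/aabc meet in 0. 1c->1: no, cb/aabc meet in 1. Open state 2: 1c->2.
bcb: 2b undefined. 2b->0: ok.
bcc: 2c undefined. 2c->0: ok.
aabb: 1b undefined. 1b->0: ok.
abca: 2a undefined. 2a->0: ok.
All examples now run through 3 states with every (state, symbol) defined. Accept strings end in {0,1}, Reject strings end in {2}; accept={0,1}.

states=3 start=0 accept={0,1} delta: 0a->0 0b->1 0c->0 1a->0 1b->0 1c->2 2a->0 2b->0 2c->0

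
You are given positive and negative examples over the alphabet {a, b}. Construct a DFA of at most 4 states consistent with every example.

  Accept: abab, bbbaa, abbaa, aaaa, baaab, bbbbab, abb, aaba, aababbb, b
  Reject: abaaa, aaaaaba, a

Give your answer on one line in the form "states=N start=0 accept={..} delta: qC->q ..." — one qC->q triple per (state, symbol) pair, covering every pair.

State merging on the prefix tree: take the shortest (then alphabetical) example prefix whose next move is undefined and point that move at state 0, else 1, else 2, ...; a target is out if some Accept/Reject pair would then sit in one state with the same input left (inseparable). If every existing state is out, open a new one.
a: 0a undefined. 0a->0: no, aaaa/a meet in 0. Open state 1: 0a->1.
b: 0b undefined. 0b->0: ok.
aa: 1a undefined. 1a->0: no, aaba/a meet in 1. 1a->1: no, bbbaa/a meet in 1. Open state 2: 1a->2.
ab: 1b undefined. 1b->0: ok.
aaa: 2a undefined. 2a->0: no, abab/abaaa meet in 0. 2a->1: ok.
aab: 2b undefined. 2b->0: no, aaba/abaaa meet in 1. 2b->1: ok.
All examples now run through 3 states with every (state, symbol) defined. Accept strings end in {0,2}, Reject strings end in {1}; accept={0,2}.

states=3 start=0 accept={0,2} delta: 0a->1 0b->0 1a->2 1b->0 2a->1 2b->1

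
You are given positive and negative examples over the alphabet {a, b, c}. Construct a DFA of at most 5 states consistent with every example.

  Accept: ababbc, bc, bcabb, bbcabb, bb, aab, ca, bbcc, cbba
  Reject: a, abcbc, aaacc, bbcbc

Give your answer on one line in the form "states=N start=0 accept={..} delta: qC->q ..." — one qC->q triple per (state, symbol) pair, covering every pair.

State merging on the prefix tree: take the shortest (then alphabetical) example prefix whose next move is undefined and point that move at state 0, else 1, else 2, ...; a target is out if some Accept/Reject pair would then sit in one state with the same input left (inseparable). If every existing state is out, open a new one.
a: 0a undefined. 0a->0: ok.
b: 0b undefined. 0b->0: no, bb/a meet in 0. Open state 1: 0b->1.
c: 0c undefined. 0c->0: no, ca/a meet in 0. 0c->1: no, bc/aaacc meet in 1 with "c" left. Open state 2: 0c->2.
bb: 1b undefined. 1b->0: no, bb/a meet in 0. 1b->1: ok.
bc: 1c undefined. 1c->0: no, bc/a meet in 0. 1c->1: no, bc/abcbc meet in 1. 1c->2: no, bbcc/aaacc meet in 2 with "c" left. Open state 3: 1c->3.
ca: 2a undefined. 2a->0: no, ca/a meet in 0. 2a->1: ok.
cb: 2b undefined. 2b->0: ok.
aba: 1a undefined. 1a->0: no, cbba/a meet in 0. 1a->1: ok.
bca: 3a undefined. 3a->0: ok.
abcb: 3b undefined. 3b->0: ok.
bbcc: 3c undefined. 3c->0: no, bbcc/a meet in 0. 3c->1: ok.
aaacc: 2c undefined. 2c->0: ok.
All examples now run through 4 states with every (state, symbol) defined. Accept strings end in {1,3}, Reject strings end in {0,2}; accept={1,3}.

states=4 start=0 accept={1,3} delta: 0a->0 0b->1 0c->2 1a->1 1b->1 1c->3 2a->1 2b->0 2c->0 3a->0 3b->0 3c->1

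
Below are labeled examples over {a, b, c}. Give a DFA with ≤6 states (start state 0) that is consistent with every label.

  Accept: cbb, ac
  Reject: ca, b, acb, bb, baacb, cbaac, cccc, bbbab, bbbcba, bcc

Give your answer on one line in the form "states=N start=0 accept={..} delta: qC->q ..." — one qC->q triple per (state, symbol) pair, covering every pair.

Grow the machine one transition at a time. Run the examples from 0; the earliest place one falls off (shortest prefix, ties alphabetical) gets sent to the lowest-numbered state that keeps every Accept/Reject pair distinguishable — a pair clashes when both reach the same state with identical unread suffix — and to a fresh state only if none does.
a: 0a undefined. 0a->0: ok.
b: 0b undefined. 0b->0: ok.
c: 0c undefined. 0c->0: no, cbb/ca meet in 0. Open state 1: 0c->1.
ca: 1a undefined. 1a->0: ok.
cb: 1b undefined. 1b->0: no, cbb/ca meet in 0. 1b->1: no, cbb/acb meet in 1. Open state 2: 1b->2.
cc: 1c undefined. 1c->0: ok.
cba: 2a undefined. 2a->0: no, ac/cbaac meet in 1. 2a->1: no, ac/cbaac meet in 1. 2a->2: ok.
cbb: 2b undefined. 2b->0: no, cbb/ca meet in 0. 2b->1: ok.
cbaac: 2c undefined. 2c->0: ok.
All examples now run through 3 states with every (state, symbol) defined. Accept strings end in {1}, Reject strings end in {0,2}; accept={1}.

states=3 start=0 accept={1} delta: 0a->0 0b->0 0c->1 1a->0 1b->2 1c->0 2a->2 2b->1 2c->0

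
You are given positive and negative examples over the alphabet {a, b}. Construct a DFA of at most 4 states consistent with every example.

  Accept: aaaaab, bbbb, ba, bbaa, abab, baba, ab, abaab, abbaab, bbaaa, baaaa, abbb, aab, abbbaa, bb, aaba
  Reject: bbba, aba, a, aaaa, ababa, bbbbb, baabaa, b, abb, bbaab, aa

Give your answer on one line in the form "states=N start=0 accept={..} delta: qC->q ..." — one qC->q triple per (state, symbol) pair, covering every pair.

State merging on the prefix tree: take the shortest (then alphabetical) example prefix whose next move is undefined and point that move at state 0, else 1, else 2, ...; a target is out if some Accept/Reject pair would then sit in one state with the same input left (inseparable). If every existing state is out, open a new one.
a: 0a undefined. 0a->0: no, aaaaab/b meet in 0 with "b" left. Open state 1: 0a->1.
b: 0b undefined. 0b->0: no, bbbb/bbbbb meet in 0. 0b->1: no, ba/aa meet in 1 with "a" left. Open state 2: 0b->2.
aa: 1a undefined. 1a->0: no, aab/b meet in 2. 1a->1: no, aaba/aba meet in 1 with "ba" left. 1a->2: ok.
ab: 1b undefined. 1b->0: ok.
ba: 2a undefined. 2a->0: ok.
bb: 2b undefined. 2b->0: no, aaaaab/bbba meet in 0. 2b->1: no, aaaaab/bbba meet in 1. 2b->2: no, aaaaab/bbbbb meet in 2. Open state 3: 2b->3.
bba: 3a undefined. 3a->0: no, ba/bbaab meet in 0. 3a->1: no, aaaaab/bbaab meet in 3. 3a->2: no, bbaaa/aba meet in 1. 3a->3: ok.
bbb: 3b undefined. 3b->0: no, aaaaab/bbbbb meet in 3. 3b->1: ok.
All examples now run through 4 states with every (state, symbol) defined. Accept strings end in {0,3}, Reject strings end in {1,2}; accept={0,3}.

states=4 start=0 accept={0,3} delta: 0a->1 0b->2 1a->2 1b->0 2a->0 2b->3 3a->3 3b->1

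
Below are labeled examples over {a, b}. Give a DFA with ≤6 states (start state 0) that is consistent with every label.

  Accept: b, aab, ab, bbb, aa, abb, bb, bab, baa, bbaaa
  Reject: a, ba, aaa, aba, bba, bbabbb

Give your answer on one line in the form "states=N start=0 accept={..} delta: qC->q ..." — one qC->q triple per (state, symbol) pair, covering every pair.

states=5 start=0 accept={0,2,3} delta: 0a->1 0b->2 1a->0 1b->0 2a->1 2b->3 3a->4 3b->0 4a->1 4b->4

State merging on the prefix tree: take the shortest (then alphabetical) example prefix whose next move is undefined and point that move at state 0, else 1, else 2, ...; a target is out if some Accept/Reject pair would then sit in one state with the same input left (inseparable). If every existing state is out, open a new one.
a: 0a undefined. 0a->0: no, aa/a meet in 0. Open state 1: 0a->1.
b: 0b undefined. 0b->0: no, bbaaa/aaa meet in 1 with "aa" left. 0b->1: no, b/a meet in 1. Open state 2: 0b->2.
aa: 1a undefined. 1a->0: ok.
ab: 1b undefined. 1b->0: ok.
ba: 2a undefined. 2a->0: no, ab/ba meet in 0. 2a->1: ok.
bb: 2b undefined. 2b->0: no, ab/bbabbb meet in 0. 2b->1: no, ab/bba meet in 0. 2b->2: no, b/bbabbb meet in 2. Open state 3: 2b->3.
bba: 3a undefined. 3a->0: no, ab/bba meet in 0. 3a->1: no, bb/bbabbb meet in 3. 3a->2: no, b/bba meet in 2. 3a->3: no, bb/bba meet in 3. Open state 4: 3a->4.
bbb: 3b undefined. 3b->0: ok.
bbaa: 4a undefined. 4a->0: no, bbaaa/a meet in 1. 4a->1: ok.
bbab: 4b undefined. 4b->0: no, bb/bbabbb meet in 3. 4b->1: no, b/bbabbb meet in 2. 4b->2: no, ab/bbabbb meet in 0. 4b->3: no, b/bbabbb meet in 2. 4b->4: ok.
All examples now run through 5 states with every (state, symbol) defined. Accept strings end in {0,2,3}, Reject strings end in {1,4}; accept={0,2,3}.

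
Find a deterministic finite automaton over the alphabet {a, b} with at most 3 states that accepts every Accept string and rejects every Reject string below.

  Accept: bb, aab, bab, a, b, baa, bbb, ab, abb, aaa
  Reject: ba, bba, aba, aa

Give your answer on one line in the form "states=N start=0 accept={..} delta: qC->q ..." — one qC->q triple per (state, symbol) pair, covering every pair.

states=2 start=0 accept={1} delta: 0a->1 0b->1 1a->0 1b->1

Grow the machine one transition at a time. Run the examples from 0; the earliest place one falls off (shortest prefix, ties alphabetical) gets sent to the lowest-numbered state that keeps every Accept/Reject pair distinguishable — a pair clashes when both reach the same state with identical unread suffix — and to a fresh state only if none does.
a: 0a undefined. 0a->0: no, a/aa meet in 0. Open state 1: 0a->1.
b: 0b undefined. 0b->0: no, a/ba meet in 1. 0b->1: ok.
aa: 1a undefined. 1a->0: ok.
ab: 1b undefined. 1b->0: no, bb/ba meet in 0. 1b->1: ok.
All examples now run through 2 states with every (state, symbol) defined. Accept strings end in {1}, Reject strings end in {0}; accept={1}.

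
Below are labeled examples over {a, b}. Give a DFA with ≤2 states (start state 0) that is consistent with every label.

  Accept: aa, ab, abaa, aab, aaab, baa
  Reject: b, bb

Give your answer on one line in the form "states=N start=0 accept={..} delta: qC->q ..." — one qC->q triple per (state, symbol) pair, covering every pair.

states=2 start=0 accept={1} delta: 0a->1 0b->0 1a->1 1b->1

State merging on the prefix tree: take the shortest (then alphabetical) example prefix whose next move is undefined and point that move at state 0, else 1, else 2, ...; a target is out if some Accept/Reject pair would then sit in one state with the same input left (inseparable). If every existing state is out, open a new one.
a: 0a undefined. 0a->0: no, ab/b meet in 0 with "b" left. Open state 1: 0a->1.
b: 0b undefined. 0b->0: ok.
aa: 1a undefined. 1a->0: no, aa/b meet in 0. 1a->1: ok.
ab: 1b undefined. 1b->0: no, ab/b meet in 0. 1b->1: ok.
All examples now run through 2 states with every (state, symbol) defined. Accept strings end in {1}, Reject strings end in {0}; accept={1}.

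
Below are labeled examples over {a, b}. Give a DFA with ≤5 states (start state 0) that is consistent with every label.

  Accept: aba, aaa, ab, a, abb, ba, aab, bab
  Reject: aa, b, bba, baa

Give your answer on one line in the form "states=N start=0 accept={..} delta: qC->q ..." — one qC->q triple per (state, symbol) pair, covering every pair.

states=4 start=0 accept={0,1,3} delta: 0a->1 0b->2 1a->2 1b->3 2a->1 2b->1 3a->0 3b->0

Grow the machine one transition at a time. Run the examples from 0; the earliest place one falls off (shortest prefix, ties alphabetical) gets sent to the lowest-numbered state that keeps every Accept/Reject pair distinguishable — a pair clashes when both reach the same state with identical unread suffix — and to a fresh state only if none does.
a: 0a undefined. 0a->0: no, aaa/aa meet in 0. Open state 1: 0a->1.
b: 0b undefined. 0b->0: no, a/bba meet in 1. 0b->1: no, aba/bba meet in 1 with "ba" left. Open state 2: 0b->2.
aa: 1a undefined. 1a->0: no, aab/b meet in 2. 1a->1: no, aaa/aa meet in 1. 1a->2: ok.
ab: 1b undefined. 1b->0: no, abb/aa meet in 2. 1b->1: no, aba/aa meet in 2. 1b->2: no, ab/aa meet in 2. Open state 3: 1b->3.
ba: 2a undefined. 2a->0: no, a/baa meet in 1. 2a->1: ok.
bb: 2b undefined. 2b->0: no, aaa/bba meet in 1. 2b->1: ok.
aba: 3a undefined. 3a->0: ok.
abb: 3b undefined. 3b->0: ok.
All examples now run through 4 states with every (state, symbol) defined. Accept strings end in {0,1,3}, Reject strings end in {2}; accept={0,1,3}.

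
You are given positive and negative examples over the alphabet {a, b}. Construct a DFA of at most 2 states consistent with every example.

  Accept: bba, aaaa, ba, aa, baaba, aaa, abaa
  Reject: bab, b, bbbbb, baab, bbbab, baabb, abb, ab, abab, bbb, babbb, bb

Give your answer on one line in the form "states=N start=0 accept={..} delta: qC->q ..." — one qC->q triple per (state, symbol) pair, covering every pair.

states=2 start=0 accept={0} delta: 0a->0 0b->1 1a->0 1b->1

Fold the examples into a partial DFA from state 0: repeatedly fix the first undefined (state, symbol) met by the shortest-then-alphabetical prefix, trying targets in increasing order and rejecting any under which an Accept and a Reject string meet in one state with the same remainder; add a state when all current targets are rejected. Accepting states are where Accept strings end.
a: 0a undefined. 0a->0: ok.
b: 0b undefined. 0b->0: no, bba/bab meet in 0. Open state 1: 0b->1.
ba: 1a undefined. 1a->0: ok.
bb: 1b undefined. 1b->0: no, bba/baabb meet in 0. 1b->1: ok.
All examples now run through 2 states with every (state, symbol) defined. Accept strings end in {0}, Reject strings end in {1}; accept={0}.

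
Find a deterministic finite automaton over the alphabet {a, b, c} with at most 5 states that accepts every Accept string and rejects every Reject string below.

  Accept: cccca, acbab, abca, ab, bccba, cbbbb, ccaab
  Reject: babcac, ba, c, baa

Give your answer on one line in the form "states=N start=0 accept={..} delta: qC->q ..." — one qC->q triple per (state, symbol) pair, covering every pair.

Fold the examples into a partial DFA from state 0: repeatedly fix the first undefined (state, symbol) met by the shortest-then-alphabetical prefix, trying targets in increasing order and rejecting any under which an Accept and a Reject string meet in one state with the same remainder; add a state when all current targets are rejected. Accepting states are where Accept strings end.
a: 0a undefined. 0a->0: ok.
b: 0b undefined. 0b->0: no, ab/ba meet in 0. Open state 1: 0b->1.
c: 0c undefined. 0c->0: no, cccca/c meet in 0. 0c->1: no, ab/c meet in 1. Open state 2: 0c->2.
ba: 1a undefined. 1a->0: ok.
bc: 1c undefined. 1c->0: no, abca/ba meet in 0. 1c->1: no, abca/ba meet in 0. 1c->2: ok.
cb: 2b undefined. 2b->0: ok.
cc: 2c undefined. 2c->0: no, cccca/ba meet in 0. 2c->1: no, cccca/ba meet in 0. 2c->2: no, bccba/ba meet in 0. Open state 3: 2c->3.
cca: 3a undefined. 3a->0: ok.
ccc: 3c undefined. 3c->0: ok.
abca: 2a undefined. 2a->0: no, cccca/ba meet in 0. 2a->1: ok.
bccb: 3b undefined. 3b->0: no, bccba/ba meet in 0. 3b->1: no, bccba/ba meet in 0. 3b->2: ok.
cbbb: 1b undefined. 1b->0: ok.
All examples now run through 4 states with every (state, symbol) defined. Accept strings end in {1}, Reject strings end in {0,2}; accept={1}.

states=4 start=0 accept={1} delta: 0a->0 0b->1 0c->2 1a->0 1b->0 1c->2 2a->1 2b->0 2c->3 3a->0 3b->2 3c->0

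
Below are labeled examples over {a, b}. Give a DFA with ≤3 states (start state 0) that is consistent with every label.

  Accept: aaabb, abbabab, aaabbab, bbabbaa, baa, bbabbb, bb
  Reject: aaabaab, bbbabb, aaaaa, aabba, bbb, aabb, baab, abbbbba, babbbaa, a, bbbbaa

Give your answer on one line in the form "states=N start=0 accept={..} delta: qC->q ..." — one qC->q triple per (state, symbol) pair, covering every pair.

State merging on the prefix tree: take the shortest (then alphabetical) example prefix whose next move is undefined and point that move at state 0, else 1, else 2, ...; a target is out if some Accept/Reject pair would then sit in one state with the same input left (inseparable). If every existing state is out, open a new one.
a: 0a undefined. 0a->0: no, aaabb/aabb meet in 0 with "bb" left. Open state 1: 0a->1.
b: 0b undefined. 0b->0: no, baa/bbbbaa meet in 1 with "a" left. 0b->1: ok.
aa: 1a undefined. 1a->0: no, aaabb/bbb meet in 1 with "bb" left. 1a->1: no, aaabb/bbb meet in 1 with "bb" left. Open state 2: 1a->2.
ab: 1b undefined. 1b->0: ok.
aaa: 2a undefined. 2a->0: ok.
aab: 2b undefined. 2b->0: ok.
All examples now run through 3 states with every (state, symbol) defined. Accept strings end in {0}, Reject strings end in {1,2}; accept={0}.

states=3 start=0 accept={0} delta: 0a->1 0b->1 1a->2 1b->0 2a->0 2b->0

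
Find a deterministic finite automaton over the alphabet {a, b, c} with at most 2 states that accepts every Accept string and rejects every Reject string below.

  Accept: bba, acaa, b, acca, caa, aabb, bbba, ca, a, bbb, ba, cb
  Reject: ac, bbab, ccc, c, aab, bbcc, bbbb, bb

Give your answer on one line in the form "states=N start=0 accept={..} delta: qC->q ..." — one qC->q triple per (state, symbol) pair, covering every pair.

State merging on the prefix tree: take the shortest (then alphabetical) example prefix whose next move is undefined and point that move at state 0, else 1, else 2, ...; a target is out if some Accept/Reject pair would then sit in one state with the same input left (inseparable). If every existing state is out, open a new one.
a: 0a undefined. 0a->0: no, b/aab meet in 0 with "b" left. Open state 1: 0a->1.
b: 0b undefined. 0b->0: no, b/bbbb meet in 0. 0b->1: ok.
c: 0c undefined. 0c->0: ok.
aa: 1a undefined. 1a->0: no, b/aab meet in 1. 1a->1: ok.
ac: 1c undefined. 1c->0: ok.
bb: 1b undefined. 1b->0: ok.
All examples now run through 2 states with every (state, symbol) defined. Accept strings end in {1}, Reject strings end in {0}; accept={1}.

states=2 start=0 accept={1} delta: 0a->1 0b->1 0c->0 1a->1 1b->0 1c->0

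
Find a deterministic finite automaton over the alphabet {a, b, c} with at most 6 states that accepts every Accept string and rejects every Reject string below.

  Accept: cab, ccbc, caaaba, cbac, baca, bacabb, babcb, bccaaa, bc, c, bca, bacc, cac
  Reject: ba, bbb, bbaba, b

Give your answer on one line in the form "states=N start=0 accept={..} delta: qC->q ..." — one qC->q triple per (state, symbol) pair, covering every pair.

State merging on the prefix tree: take the shortest (then alphabetical) example prefix whose next move is undefined and point that move at state 0, else 1, else 2, ...; a target is out if some Accept/Reject pair would then sit in one state with the same input left (inseparable). If every existing state is out, open a new one.
b: 0b undefined. 0b->0: ok.
c: 0c undefined. 0c->0: no, ccbc/bbb meet in 0. Open state 1: 0c->1.
ba: 0a undefined. 0a->0: ok.
ca: 1a undefined. 1a->0: no, cab/ba meet in 0. 1a->1: ok.
cb: 1b undefined. 1b->0: no, cab/ba meet in 0. 1b->1: ok.
cc: 1c undefined. 1c->0: no, cbac/ba meet in 0. 1c->1: ok.
All examples now run through 2 states with every (state, symbol) defined. Accept strings end in {1}, Reject strings end in {0}; accept={1}.

states=2 start=0 accept={1} delta: 0a->0 0b->0 0c->1 1a->1 1b->1 1c->1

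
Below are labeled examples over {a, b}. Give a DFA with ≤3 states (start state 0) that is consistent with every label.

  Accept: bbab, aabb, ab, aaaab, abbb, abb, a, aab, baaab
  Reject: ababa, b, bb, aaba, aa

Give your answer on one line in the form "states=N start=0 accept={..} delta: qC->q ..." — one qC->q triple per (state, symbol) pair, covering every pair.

Fold the examples into a partial DFA from state 0: repeatedly fix the first undefined (state, symbol) met by the shortest-then-alphabetical prefix, trying targets in increasing order and rejecting any under which an Accept and a Reject string meet in one state with the same remainder; add a state when all current targets are rejected. Accepting states are where Accept strings end.
a: 0a undefined. 0a->0: no, aabb/bb meet in 0 with "bb" left. Open state 1: 0a->1.
b: 0b undefined. 0b->0: ok.
aa: 1a undefined. 1a->0: no, aabb/b meet in 0. 1a->1: no, a/aa meet in 1. Open state 2: 1a->2.
ab: 1b undefined. 1b->0: no, bbab/b meet in 0. 1b->1: ok.
aaa: 2a undefined. 2a->0: no, baaab/b meet in 0. 2a->1: ok.
aab: 2b undefined. 2b->0: no, bbab/ababa meet in 1. 2b->1: ok.
All examples now run through 3 states with every (state, symbol) defined. Accept strings end in {1}, Reject strings end in {0,2}; accept={1}.

states=3 start=0 accept={1} delta: 0a->1 0b->0 1a->2 1b->1 2a->1 2b->1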